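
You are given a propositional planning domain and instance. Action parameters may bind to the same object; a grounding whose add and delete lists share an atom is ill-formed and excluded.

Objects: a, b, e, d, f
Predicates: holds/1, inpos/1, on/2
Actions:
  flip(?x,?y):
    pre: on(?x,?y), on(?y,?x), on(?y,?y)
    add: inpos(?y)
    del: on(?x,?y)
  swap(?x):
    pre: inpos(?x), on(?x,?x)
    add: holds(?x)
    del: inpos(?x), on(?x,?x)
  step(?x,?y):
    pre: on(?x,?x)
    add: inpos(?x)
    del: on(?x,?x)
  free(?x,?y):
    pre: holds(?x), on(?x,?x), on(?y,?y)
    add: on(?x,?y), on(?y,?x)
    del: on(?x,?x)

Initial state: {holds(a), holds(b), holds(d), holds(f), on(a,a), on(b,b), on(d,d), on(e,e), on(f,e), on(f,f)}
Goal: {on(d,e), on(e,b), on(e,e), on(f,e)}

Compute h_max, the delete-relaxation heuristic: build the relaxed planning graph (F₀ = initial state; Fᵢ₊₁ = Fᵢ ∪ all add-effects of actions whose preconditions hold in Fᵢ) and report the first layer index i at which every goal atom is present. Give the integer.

F0 = init (10 atoms)
F1 = F0 ∪ {inpos(a), inpos(b), inpos(d), inpos(e), inpos(f), on(a,b), on(a,d), on(a,e), on(a,f), on(b,a), on(b,d), on(b,e), on(b,f), on(d,a), on(d,b), on(d,e), on(d,f), on(e,a), on(e,b), on(e,d), on(e,f), on(f,a), on(f,b), on(f,d)}  (34 atoms)
goal ⊆ F1  ⇒  h_max = 1

1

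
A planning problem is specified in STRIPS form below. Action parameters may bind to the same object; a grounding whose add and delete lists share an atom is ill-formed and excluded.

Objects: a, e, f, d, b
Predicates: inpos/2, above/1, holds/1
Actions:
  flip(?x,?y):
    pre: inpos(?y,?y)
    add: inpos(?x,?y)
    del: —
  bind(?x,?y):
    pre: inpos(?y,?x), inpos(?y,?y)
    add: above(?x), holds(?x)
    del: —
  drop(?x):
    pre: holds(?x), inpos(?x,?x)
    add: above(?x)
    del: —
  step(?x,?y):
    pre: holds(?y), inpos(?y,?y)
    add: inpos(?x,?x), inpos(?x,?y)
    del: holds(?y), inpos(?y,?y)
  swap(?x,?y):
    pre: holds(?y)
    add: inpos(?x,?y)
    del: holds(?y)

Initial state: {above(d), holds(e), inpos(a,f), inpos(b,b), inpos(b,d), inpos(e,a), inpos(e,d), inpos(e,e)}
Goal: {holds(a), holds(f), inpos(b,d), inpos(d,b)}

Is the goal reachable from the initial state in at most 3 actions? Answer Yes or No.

1. flip(d,b)  →  {above(d), holds(e), inpos(a,f), inpos(b,b), inpos(b,d), inpos(d,b), inpos(e,a), inpos(e,d), inpos(e,e)}
2. bind(a,e)  →  {above(a), above(d), holds(a), holds(e), inpos(a,f), inpos(b,b), inpos(b,d), inpos(d,b), inpos(e,a), inpos(e,d), inpos(e,e)}
3. step(a,e)  →  {above(a), above(d), holds(a), inpos(a,a), inpos(a,e), inpos(a,f), inpos(b,b), inpos(b,d), inpos(d,b), inpos(e,a), inpos(e,d)}
4. bind(f,a)  →  {above(a), above(d), above(f), holds(a), holds(f), inpos(a,a), inpos(a,e), inpos(a,f), inpos(b,b), inpos(b,d), inpos(d,b), inpos(e,a), inpos(e,d)}
optimal plan length = 4; 4 > 3

No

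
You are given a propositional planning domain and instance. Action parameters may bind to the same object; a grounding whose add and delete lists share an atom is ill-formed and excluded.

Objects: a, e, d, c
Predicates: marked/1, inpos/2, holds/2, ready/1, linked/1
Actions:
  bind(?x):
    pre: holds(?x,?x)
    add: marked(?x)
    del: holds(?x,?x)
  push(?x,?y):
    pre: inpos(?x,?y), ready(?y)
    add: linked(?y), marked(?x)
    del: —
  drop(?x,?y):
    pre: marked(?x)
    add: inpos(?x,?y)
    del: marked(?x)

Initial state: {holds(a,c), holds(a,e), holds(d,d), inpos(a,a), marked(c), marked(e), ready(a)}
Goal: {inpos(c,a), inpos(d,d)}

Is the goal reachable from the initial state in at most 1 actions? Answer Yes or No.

1. bind(d)  →  {holds(a,c), holds(a,e), inpos(a,a), marked(c), marked(d), marked(e), ready(a)}
2. drop(d,d)  →  {holds(a,c), holds(a,e), inpos(a,a), inpos(d,d), marked(c), marked(e), ready(a)}
3. drop(c,a)  →  {holds(a,c), holds(a,e), inpos(a,a), inpos(c,a), inpos(d,d), marked(e), ready(a)}
optimal plan length = 3; 3 > 1

No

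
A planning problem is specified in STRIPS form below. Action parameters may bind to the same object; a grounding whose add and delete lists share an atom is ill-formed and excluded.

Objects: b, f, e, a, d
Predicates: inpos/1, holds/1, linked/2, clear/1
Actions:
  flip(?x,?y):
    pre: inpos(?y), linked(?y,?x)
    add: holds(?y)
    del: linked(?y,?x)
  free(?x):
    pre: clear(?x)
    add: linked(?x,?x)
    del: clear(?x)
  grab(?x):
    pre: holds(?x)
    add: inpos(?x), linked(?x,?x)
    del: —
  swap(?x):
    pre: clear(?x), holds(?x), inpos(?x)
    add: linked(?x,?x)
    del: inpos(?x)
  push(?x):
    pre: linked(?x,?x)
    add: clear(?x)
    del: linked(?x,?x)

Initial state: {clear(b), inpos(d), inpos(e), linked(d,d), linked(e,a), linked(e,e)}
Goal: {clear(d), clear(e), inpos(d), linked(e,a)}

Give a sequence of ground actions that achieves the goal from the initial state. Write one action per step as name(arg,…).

push(e); push(d)

1. push(e)  →  {clear(b), clear(e), inpos(d), inpos(e), linked(d,d), linked(e,a)}
2. push(d)  →  {clear(b), clear(d), clear(e), inpos(d), inpos(e), linked(e,a)}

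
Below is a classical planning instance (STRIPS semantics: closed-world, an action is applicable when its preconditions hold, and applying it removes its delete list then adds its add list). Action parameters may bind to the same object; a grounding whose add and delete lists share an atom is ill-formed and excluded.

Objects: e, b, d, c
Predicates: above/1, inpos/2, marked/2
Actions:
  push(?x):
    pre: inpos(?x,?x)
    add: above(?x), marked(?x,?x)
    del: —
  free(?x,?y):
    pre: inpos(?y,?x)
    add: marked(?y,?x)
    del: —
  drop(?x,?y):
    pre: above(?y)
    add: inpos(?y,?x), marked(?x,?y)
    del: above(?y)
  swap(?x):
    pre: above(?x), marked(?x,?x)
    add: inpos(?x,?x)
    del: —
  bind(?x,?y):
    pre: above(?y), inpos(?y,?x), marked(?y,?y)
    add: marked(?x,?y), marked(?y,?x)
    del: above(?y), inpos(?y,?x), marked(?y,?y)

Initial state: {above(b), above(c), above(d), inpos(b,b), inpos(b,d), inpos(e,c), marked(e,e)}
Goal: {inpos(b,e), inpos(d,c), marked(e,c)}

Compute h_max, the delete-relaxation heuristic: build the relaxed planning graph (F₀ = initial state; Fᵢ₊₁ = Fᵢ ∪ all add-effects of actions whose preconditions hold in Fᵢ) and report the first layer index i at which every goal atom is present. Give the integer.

F0 = init (7 atoms)
F1 = F0 ∪ {inpos(b,c), inpos(b,e), inpos(c,b), inpos(c,c), inpos(c,d), inpos(c,e), inpos(d,b), inpos(d,c), inpos(d,d), inpos(d,e), marked(b,b), marked(b,c), marked(b,d), marked(c,b), marked(c,c), marked(c,d), marked(d,b), marked(d,c), marked(d,d), marked(e,b), marked(e,c), marked(e,d)}  (29 atoms)
goal ⊆ F1  ⇒  h_max = 1

1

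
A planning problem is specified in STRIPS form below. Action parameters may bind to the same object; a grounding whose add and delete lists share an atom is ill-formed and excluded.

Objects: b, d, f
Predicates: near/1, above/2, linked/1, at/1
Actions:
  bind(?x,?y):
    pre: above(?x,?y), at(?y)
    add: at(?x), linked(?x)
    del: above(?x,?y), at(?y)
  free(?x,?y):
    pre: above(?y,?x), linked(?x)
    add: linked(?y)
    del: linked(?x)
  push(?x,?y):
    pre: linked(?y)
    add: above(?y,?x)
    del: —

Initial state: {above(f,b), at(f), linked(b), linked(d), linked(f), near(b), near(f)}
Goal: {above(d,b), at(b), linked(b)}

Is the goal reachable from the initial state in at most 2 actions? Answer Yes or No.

No

1. push(b,d)  →  {above(d,b), above(f,b), at(f), linked(b), linked(d), linked(f), near(b), near(f)}
2. push(f,b)  →  {above(b,f), above(d,b), above(f,b), at(f), linked(b), linked(d), linked(f), near(b), near(f)}
3. bind(b,f)  →  {above(d,b), above(f,b), at(b), linked(b), linked(d), linked(f), near(b), near(f)}
optimal plan length = 3; 3 > 2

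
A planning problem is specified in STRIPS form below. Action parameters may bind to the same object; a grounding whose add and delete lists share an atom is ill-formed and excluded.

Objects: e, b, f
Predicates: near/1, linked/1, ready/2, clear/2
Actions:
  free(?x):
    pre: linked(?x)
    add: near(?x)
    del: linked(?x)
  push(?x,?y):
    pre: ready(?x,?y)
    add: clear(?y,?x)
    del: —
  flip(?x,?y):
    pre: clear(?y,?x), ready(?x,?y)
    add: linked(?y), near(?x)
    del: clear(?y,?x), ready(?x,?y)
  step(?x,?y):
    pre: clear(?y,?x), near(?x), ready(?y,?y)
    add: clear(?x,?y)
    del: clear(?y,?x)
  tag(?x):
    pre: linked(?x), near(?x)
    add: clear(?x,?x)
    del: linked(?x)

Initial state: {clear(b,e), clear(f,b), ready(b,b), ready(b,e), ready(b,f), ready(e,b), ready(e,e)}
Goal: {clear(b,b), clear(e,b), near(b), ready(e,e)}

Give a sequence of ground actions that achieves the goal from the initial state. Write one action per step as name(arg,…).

1. push(b,e)  →  {clear(b,e), clear(e,b), clear(f,b), ready(b,b), ready(b,e), ready(b,f), ready(e,b), ready(e,e)}
2. push(b,b)  →  {clear(b,b), clear(b,e), clear(e,b), clear(f,b), ready(b,b), ready(b,e), ready(b,f), ready(e,b), ready(e,e)}
3. flip(b,f)  →  {clear(b,b), clear(b,e), clear(e,b), linked(f), near(b), ready(b,b), ready(b,e), ready(e,b), ready(e,e)}

push(b,e); push(b,b); flip(b,f)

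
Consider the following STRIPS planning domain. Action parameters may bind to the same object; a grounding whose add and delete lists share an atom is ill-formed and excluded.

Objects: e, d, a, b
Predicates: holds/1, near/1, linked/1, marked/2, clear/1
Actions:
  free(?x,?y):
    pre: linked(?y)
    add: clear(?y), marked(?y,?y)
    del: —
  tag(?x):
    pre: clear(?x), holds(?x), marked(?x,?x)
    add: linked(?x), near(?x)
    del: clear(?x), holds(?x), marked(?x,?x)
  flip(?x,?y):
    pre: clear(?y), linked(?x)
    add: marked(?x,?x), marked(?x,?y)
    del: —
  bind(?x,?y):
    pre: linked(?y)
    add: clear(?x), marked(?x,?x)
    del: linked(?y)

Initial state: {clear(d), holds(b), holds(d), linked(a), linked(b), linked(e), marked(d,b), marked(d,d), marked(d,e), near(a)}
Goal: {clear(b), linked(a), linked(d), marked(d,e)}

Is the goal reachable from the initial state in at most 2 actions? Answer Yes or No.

1. free(e,b)  →  {clear(b), clear(d), holds(b), holds(d), linked(a), linked(b), linked(e), marked(b,b), marked(d,b), marked(d,d), marked(d,e), near(a)}
2. tag(d)  →  {clear(b), holds(b), linked(a), linked(b), linked(d), linked(e), marked(b,b), marked(d,b), marked(d,e), near(a), near(d)}
optimal plan length = 2; 2 ≤ 2

Yes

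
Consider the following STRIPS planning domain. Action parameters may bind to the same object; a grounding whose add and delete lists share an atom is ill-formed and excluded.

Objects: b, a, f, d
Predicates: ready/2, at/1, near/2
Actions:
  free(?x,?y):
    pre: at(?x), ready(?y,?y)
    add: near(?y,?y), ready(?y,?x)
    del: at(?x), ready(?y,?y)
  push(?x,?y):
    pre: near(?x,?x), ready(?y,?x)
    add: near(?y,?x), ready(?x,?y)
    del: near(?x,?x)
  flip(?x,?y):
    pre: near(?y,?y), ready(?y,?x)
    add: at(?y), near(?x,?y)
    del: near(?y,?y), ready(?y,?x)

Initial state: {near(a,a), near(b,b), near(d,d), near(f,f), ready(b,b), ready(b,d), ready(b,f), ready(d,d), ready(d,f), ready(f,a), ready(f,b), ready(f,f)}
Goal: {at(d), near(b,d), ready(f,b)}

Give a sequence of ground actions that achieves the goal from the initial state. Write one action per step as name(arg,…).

flip(f,b); free(b,d); flip(b,d)

1. flip(f,b)  →  {at(b), near(a,a), near(d,d), near(f,b), near(f,f), ready(b,b), ready(b,d), ready(d,d), ready(d,f), ready(f,a), ready(f,b), ready(f,f)}
2. free(b,d)  →  {near(a,a), near(d,d), near(f,b), near(f,f), ready(b,b), ready(b,d), ready(d,b), ready(d,f), ready(f,a), ready(f,b), ready(f,f)}
3. flip(b,d)  →  {at(d), near(a,a), near(b,d), near(f,b), near(f,f), ready(b,b), ready(b,d), ready(d,f), ready(f,a), ready(f,b), ready(f,f)}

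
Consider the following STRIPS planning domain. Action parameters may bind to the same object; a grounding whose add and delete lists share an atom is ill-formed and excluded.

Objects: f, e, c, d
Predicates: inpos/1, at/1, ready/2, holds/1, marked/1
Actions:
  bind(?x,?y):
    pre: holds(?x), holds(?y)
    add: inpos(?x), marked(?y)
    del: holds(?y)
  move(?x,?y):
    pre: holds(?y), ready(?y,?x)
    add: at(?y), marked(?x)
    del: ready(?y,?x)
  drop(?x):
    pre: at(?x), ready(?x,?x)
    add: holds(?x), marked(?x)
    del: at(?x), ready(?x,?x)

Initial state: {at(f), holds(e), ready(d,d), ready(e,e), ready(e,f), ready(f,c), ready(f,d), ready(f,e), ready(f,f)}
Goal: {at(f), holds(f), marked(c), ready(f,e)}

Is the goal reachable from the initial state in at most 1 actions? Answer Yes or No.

No

1. drop(f)  →  {holds(e), holds(f), marked(f), ready(d,d), ready(e,e), ready(e,f), ready(f,c), ready(f,d), ready(f,e)}
2. move(c,f)  →  {at(f), holds(e), holds(f), marked(c), marked(f), ready(d,d), ready(e,e), ready(e,f), ready(f,d), ready(f,e)}
optimal plan length = 2; 2 > 1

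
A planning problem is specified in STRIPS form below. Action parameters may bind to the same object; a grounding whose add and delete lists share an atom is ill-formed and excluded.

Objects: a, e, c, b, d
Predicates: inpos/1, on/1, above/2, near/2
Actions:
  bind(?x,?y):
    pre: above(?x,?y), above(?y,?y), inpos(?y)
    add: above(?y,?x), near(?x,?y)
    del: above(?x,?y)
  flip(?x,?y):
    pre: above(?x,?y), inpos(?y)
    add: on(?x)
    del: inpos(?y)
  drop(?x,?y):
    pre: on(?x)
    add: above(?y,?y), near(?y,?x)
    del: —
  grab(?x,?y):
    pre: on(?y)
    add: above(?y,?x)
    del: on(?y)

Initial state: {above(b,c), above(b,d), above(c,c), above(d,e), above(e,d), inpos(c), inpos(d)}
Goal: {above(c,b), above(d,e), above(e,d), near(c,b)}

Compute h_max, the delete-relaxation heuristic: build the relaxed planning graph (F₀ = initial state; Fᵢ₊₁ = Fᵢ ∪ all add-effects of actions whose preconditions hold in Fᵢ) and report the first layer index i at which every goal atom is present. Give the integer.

F0 = init (7 atoms)
F1 = F0 ∪ {above(c,b), near(b,c), on(b), on(c), on(e)}  (12 atoms)
F2 = F1 ∪ {above(a,a), above(b,a), above(b,b), above(b,e), above(c,a), above(c,d), above(c,e), above(d,d), above(e,a), above(e,b), above(e,c), above(e,e), near(a,b), near(a,c), near(a,e), near(b,b), near(b,e), near(c,b), near(c,c), near(c,e), near(d,b), near(d,c), near(d,e), near(e,b), near(e,c), near(e,e)}  (38 atoms)
goal ⊆ F2  ⇒  h_max = 2

2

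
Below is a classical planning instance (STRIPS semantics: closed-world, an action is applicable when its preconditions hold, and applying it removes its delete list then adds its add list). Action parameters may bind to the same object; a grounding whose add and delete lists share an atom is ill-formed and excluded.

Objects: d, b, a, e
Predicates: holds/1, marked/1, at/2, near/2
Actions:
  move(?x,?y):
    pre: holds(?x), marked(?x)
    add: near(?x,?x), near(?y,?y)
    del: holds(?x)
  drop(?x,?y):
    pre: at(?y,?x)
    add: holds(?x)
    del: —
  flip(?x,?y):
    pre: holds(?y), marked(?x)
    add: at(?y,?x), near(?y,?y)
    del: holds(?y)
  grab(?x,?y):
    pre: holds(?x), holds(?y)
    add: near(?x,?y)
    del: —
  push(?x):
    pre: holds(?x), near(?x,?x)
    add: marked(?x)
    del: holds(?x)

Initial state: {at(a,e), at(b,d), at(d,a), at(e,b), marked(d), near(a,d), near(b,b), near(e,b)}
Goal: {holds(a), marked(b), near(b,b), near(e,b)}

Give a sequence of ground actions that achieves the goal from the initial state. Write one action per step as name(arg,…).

drop(b,e); drop(a,d); push(b)

1. drop(b,e)  →  {at(a,e), at(b,d), at(d,a), at(e,b), holds(b), marked(d), near(a,d), near(b,b), near(e,b)}
2. drop(a,d)  →  {at(a,e), at(b,d), at(d,a), at(e,b), holds(a), holds(b), marked(d), near(a,d), near(b,b), near(e,b)}
3. push(b)  →  {at(a,e), at(b,d), at(d,a), at(e,b), holds(a), marked(b), marked(d), near(a,d), near(b,b), near(e,b)}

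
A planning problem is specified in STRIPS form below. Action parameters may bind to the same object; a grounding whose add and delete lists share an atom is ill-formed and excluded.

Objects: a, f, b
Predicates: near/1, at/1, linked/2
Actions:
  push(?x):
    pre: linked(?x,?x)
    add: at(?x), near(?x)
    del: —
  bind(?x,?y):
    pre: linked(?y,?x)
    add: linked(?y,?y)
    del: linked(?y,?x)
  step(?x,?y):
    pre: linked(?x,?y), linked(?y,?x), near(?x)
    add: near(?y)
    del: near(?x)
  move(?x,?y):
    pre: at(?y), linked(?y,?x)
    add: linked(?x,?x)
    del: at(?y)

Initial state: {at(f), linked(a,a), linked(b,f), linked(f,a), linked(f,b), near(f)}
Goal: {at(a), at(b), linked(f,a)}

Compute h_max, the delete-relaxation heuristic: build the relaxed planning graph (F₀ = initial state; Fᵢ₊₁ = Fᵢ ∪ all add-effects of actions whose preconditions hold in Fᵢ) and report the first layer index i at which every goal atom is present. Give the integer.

F0 = init (6 atoms)
F1 = F0 ∪ {at(a), linked(b,b), linked(f,f), near(a), near(b)}  (11 atoms)
F2 = F1 ∪ {at(b)}  (12 atoms)
goal ⊆ F2  ⇒  h_max = 2

2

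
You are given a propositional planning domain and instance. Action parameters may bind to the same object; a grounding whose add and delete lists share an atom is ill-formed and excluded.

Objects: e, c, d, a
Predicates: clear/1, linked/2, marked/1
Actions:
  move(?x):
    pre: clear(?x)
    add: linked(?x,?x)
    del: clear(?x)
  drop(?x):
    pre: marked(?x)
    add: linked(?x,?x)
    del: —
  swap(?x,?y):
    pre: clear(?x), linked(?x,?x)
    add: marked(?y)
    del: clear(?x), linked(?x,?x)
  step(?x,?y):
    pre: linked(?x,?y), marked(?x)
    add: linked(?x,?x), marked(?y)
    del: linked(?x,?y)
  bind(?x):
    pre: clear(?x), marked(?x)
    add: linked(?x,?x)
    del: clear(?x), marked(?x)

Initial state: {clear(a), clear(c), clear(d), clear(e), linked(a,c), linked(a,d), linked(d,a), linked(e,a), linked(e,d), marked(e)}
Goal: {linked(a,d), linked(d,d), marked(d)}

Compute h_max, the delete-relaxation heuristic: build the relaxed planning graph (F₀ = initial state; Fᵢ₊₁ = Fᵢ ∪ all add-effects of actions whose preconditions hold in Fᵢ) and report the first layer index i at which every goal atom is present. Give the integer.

F0 = init (10 atoms)
F1 = F0 ∪ {linked(a,a), linked(c,c), linked(d,d), linked(e,e), marked(a), marked(d)}  (16 atoms)
goal ⊆ F1  ⇒  h_max = 1

1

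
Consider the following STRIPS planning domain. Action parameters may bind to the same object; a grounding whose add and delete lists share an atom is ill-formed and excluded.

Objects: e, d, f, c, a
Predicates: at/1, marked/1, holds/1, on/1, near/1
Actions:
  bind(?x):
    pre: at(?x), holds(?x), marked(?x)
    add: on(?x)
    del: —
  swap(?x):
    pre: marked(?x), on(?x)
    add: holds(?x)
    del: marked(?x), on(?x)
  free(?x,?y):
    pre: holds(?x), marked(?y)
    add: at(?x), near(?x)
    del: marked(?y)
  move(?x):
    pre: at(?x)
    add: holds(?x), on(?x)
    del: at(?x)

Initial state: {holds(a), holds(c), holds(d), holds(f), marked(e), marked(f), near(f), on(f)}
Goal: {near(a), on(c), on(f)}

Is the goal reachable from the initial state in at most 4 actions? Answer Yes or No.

1. free(c,e)  →  {at(c), holds(a), holds(c), holds(d), holds(f), marked(f), near(c), near(f), on(f)}
2. free(a,f)  →  {at(a), at(c), holds(a), holds(c), holds(d), holds(f), near(a), near(c), near(f), on(f)}
3. move(c)  →  {at(a), holds(a), holds(c), holds(d), holds(f), near(a), near(c), near(f), on(c), on(f)}
optimal plan length = 3; 3 ≤ 4

Yes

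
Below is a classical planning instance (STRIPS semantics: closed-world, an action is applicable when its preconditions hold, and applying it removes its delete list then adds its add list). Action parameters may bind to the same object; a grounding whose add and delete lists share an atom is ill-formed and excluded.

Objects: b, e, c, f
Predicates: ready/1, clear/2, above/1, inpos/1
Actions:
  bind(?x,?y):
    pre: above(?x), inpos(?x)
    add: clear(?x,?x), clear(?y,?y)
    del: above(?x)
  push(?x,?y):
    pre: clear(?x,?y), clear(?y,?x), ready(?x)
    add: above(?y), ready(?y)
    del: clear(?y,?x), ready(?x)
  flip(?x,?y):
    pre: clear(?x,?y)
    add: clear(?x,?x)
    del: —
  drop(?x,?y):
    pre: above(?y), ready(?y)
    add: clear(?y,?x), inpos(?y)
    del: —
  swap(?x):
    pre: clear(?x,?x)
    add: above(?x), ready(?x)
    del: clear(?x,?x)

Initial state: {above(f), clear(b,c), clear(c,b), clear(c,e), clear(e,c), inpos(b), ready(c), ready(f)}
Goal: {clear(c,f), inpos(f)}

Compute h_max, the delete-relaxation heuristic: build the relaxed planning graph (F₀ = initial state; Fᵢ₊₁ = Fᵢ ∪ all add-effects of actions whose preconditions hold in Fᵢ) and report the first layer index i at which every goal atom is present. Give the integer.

F0 = init (8 atoms)
F1 = F0 ∪ {above(b), above(e), clear(b,b), clear(c,c), clear(e,e), clear(f,b), clear(f,c), clear(f,e), clear(f,f), inpos(f), ready(b), ready(e)}  (20 atoms)
F2 = F1 ∪ {above(c), clear(b,e), clear(b,f), clear(e,b), clear(e,f), inpos(e)}  (26 atoms)
F3 = F2 ∪ {clear(c,f), inpos(c)}  (28 atoms)
goal ⊆ F3  ⇒  h_max = 3

3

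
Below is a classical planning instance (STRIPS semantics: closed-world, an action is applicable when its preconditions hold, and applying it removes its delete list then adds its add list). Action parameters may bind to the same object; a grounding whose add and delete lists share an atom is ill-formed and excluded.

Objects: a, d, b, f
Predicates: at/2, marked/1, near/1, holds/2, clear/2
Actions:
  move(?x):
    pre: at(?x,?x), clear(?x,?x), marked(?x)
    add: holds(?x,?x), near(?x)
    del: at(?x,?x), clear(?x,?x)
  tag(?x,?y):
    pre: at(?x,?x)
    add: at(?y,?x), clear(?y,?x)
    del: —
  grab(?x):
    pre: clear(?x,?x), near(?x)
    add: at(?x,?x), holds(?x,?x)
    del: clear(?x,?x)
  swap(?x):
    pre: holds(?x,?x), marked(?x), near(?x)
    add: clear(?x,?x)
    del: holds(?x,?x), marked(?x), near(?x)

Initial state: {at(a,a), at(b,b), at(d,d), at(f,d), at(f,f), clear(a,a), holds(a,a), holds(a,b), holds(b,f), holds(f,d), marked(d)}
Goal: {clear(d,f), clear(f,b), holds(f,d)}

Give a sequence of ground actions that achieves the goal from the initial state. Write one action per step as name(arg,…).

1. tag(b,f)  →  {at(a,a), at(b,b), at(d,d), at(f,b), at(f,d), at(f,f), clear(a,a), clear(f,b), holds(a,a), holds(a,b), holds(b,f), holds(f,d), marked(d)}
2. tag(f,d)  →  {at(a,a), at(b,b), at(d,d), at(d,f), at(f,b), at(f,d), at(f,f), clear(a,a), clear(d,f), clear(f,b), holds(a,a), holds(a,b), holds(b,f), holds(f,d), marked(d)}

tag(b,f); tag(f,d)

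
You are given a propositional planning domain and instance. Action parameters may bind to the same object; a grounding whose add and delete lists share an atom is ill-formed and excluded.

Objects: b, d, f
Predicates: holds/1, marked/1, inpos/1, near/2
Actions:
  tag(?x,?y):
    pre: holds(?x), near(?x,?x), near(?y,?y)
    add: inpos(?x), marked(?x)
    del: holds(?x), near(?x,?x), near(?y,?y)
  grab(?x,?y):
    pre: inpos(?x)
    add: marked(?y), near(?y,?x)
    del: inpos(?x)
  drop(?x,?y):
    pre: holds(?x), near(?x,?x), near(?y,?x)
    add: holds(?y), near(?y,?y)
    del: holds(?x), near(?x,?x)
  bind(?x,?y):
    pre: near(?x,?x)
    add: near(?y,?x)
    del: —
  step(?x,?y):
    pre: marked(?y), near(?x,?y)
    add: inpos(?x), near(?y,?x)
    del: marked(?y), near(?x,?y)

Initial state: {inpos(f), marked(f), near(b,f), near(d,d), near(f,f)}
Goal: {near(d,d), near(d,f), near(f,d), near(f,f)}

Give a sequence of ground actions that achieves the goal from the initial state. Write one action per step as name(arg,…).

grab(f,d); bind(d,f)

1. grab(f,d)  →  {marked(d), marked(f), near(b,f), near(d,d), near(d,f), near(f,f)}
2. bind(d,f)  →  {marked(d), marked(f), near(b,f), near(d,d), near(d,f), near(f,d), near(f,f)}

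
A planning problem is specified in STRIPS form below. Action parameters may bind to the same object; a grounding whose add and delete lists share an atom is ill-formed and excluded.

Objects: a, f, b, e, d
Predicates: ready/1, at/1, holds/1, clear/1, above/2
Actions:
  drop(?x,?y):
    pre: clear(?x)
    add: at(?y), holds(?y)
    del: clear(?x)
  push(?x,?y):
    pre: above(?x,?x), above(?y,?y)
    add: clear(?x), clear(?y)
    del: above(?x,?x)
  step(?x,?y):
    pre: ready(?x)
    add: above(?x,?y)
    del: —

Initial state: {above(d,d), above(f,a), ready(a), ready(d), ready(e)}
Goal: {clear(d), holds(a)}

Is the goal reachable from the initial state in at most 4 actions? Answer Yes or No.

Yes

1. step(a,a)  →  {above(a,a), above(d,d), above(f,a), ready(a), ready(d), ready(e)}
2. push(a,d)  →  {above(d,d), above(f,a), clear(a), clear(d), ready(a), ready(d), ready(e)}
3. drop(a,a)  →  {above(d,d), above(f,a), at(a), clear(d), holds(a), ready(a), ready(d), ready(e)}
optimal plan length = 3; 3 ≤ 4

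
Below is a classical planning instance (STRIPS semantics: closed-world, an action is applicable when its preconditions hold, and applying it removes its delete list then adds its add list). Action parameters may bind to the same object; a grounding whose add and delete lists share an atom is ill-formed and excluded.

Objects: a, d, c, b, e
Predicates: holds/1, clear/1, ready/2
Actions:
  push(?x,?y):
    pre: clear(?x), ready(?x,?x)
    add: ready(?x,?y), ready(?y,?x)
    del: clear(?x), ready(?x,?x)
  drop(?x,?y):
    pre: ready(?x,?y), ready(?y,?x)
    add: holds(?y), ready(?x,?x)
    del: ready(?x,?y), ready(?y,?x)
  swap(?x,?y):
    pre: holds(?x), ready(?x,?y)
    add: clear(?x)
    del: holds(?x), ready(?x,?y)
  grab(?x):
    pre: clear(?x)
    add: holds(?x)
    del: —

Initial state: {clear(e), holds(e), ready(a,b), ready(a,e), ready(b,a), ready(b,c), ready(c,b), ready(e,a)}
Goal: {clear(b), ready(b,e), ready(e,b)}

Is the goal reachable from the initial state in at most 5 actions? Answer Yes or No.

1. drop(a,b)  →  {clear(e), holds(b), holds(e), ready(a,a), ready(a,e), ready(b,c), ready(c,b), ready(e,a)}
2. drop(e,a)  →  {clear(e), holds(a), holds(b), holds(e), ready(a,a), ready(b,c), ready(c,b), ready(e,e)}
3. push(e,b)  →  {holds(a), holds(b), holds(e), ready(a,a), ready(b,c), ready(b,e), ready(c,b), ready(e,b)}
4. swap(b,c)  →  {clear(b), holds(a), holds(e), ready(a,a), ready(b,e), ready(c,b), ready(e,b)}
optimal plan length = 4; 4 ≤ 5

Yes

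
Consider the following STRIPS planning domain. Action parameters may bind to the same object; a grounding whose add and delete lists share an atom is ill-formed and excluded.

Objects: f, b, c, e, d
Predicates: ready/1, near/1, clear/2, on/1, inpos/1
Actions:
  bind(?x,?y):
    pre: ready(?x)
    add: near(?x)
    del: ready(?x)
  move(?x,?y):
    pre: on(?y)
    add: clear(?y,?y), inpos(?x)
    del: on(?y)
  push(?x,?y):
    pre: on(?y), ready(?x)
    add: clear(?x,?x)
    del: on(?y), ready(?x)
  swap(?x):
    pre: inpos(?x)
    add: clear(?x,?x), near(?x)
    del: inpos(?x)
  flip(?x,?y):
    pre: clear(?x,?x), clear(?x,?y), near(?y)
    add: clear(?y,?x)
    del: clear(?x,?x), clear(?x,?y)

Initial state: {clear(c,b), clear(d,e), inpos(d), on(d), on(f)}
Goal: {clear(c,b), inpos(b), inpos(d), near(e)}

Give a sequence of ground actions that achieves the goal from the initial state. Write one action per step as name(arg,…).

move(b,f); move(e,d); swap(e)

1. move(b,f)  →  {clear(c,b), clear(d,e), clear(f,f), inpos(b), inpos(d), on(d)}
2. move(e,d)  →  {clear(c,b), clear(d,d), clear(d,e), clear(f,f), inpos(b), inpos(d), inpos(e)}
3. swap(e)  →  {clear(c,b), clear(d,d), clear(d,e), clear(e,e), clear(f,f), inpos(b), inpos(d), near(e)}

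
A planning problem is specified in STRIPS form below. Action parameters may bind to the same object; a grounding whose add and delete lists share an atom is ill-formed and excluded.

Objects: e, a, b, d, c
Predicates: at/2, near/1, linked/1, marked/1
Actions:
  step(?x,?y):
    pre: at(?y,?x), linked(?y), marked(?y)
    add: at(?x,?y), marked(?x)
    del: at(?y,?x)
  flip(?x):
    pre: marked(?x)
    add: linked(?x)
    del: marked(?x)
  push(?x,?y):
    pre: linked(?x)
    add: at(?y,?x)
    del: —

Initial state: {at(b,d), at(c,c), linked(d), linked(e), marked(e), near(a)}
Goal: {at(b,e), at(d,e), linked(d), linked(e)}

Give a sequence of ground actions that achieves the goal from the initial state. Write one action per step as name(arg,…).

1. push(e,b)  →  {at(b,d), at(b,e), at(c,c), linked(d), linked(e), marked(e), near(a)}
2. push(e,d)  →  {at(b,d), at(b,e), at(c,c), at(d,e), linked(d), linked(e), marked(e), near(a)}

push(e,b); push(e,d)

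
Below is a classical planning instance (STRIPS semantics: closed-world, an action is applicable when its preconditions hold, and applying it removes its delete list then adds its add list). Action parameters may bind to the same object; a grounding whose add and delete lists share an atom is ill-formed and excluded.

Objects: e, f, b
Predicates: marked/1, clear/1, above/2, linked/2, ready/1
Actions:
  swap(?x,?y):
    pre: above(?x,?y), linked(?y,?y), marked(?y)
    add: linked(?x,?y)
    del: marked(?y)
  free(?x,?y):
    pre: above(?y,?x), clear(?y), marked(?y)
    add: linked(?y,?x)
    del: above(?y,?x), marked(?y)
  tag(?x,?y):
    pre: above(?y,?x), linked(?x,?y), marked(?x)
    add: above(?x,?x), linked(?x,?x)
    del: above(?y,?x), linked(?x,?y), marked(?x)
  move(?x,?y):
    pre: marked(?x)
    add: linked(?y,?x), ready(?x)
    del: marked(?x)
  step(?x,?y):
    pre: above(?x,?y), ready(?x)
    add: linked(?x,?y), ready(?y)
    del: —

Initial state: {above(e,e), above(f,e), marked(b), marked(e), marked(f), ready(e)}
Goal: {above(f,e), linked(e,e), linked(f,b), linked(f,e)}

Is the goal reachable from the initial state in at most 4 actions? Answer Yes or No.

Yes

1. move(e,f)  →  {above(e,e), above(f,e), linked(f,e), marked(b), marked(f), ready(e)}
2. move(b,f)  →  {above(e,e), above(f,e), linked(f,b), linked(f,e), marked(f), ready(b), ready(e)}
3. step(e,e)  →  {above(e,e), above(f,e), linked(e,e), linked(f,b), linked(f,e), marked(f), ready(b), ready(e)}
optimal plan length = 3; 3 ≤ 4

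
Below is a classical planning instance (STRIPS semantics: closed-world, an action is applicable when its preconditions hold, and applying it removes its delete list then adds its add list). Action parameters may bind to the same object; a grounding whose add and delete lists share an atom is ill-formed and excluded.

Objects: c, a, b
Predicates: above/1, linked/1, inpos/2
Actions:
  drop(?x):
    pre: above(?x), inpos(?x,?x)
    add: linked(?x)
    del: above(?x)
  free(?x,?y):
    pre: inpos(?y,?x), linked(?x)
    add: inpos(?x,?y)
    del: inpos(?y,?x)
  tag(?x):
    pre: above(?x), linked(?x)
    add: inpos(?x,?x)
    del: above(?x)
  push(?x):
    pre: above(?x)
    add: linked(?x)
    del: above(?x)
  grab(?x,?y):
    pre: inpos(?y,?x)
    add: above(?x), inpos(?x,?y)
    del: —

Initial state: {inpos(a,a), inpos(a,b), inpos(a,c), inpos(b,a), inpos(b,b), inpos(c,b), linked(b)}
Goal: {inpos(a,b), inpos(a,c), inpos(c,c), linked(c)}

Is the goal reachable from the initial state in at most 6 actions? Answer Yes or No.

Yes

1. grab(c,a)  →  {above(c), inpos(a,a), inpos(a,b), inpos(a,c), inpos(b,a), inpos(b,b), inpos(c,a), inpos(c,b), linked(b)}
2. push(c)  →  {inpos(a,a), inpos(a,b), inpos(a,c), inpos(b,a), inpos(b,b), inpos(c,a), inpos(c,b), linked(b), linked(c)}
3. grab(c,a)  →  {above(c), inpos(a,a), inpos(a,b), inpos(a,c), inpos(b,a), inpos(b,b), inpos(c,a), inpos(c,b), linked(b), linked(c)}
4. tag(c)  →  {inpos(a,a), inpos(a,b), inpos(a,c), inpos(b,a), inpos(b,b), inpos(c,a), inpos(c,b), inpos(c,c), linked(b), linked(c)}
optimal plan length = 4; 4 ≤ 6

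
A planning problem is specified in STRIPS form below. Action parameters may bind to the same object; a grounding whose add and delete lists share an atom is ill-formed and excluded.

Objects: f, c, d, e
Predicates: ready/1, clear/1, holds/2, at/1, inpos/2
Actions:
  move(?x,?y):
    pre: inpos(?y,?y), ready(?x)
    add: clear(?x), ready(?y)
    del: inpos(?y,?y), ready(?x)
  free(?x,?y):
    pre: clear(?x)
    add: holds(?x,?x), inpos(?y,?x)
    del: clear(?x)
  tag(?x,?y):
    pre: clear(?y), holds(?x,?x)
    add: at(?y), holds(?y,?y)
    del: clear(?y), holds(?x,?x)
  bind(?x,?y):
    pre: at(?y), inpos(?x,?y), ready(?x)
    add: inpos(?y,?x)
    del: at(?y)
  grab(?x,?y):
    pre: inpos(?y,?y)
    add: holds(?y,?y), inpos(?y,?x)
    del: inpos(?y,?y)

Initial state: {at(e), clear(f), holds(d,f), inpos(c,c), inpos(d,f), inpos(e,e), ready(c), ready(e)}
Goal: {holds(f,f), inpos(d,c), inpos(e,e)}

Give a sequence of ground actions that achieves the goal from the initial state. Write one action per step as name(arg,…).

1. free(f,f)  →  {at(e), holds(d,f), holds(f,f), inpos(c,c), inpos(d,f), inpos(e,e), inpos(f,f), ready(c), ready(e)}
2. move(c,f)  →  {at(e), clear(c), holds(d,f), holds(f,f), inpos(c,c), inpos(d,f), inpos(e,e), ready(e), ready(f)}
3. free(c,d)  →  {at(e), holds(c,c), holds(d,f), holds(f,f), inpos(c,c), inpos(d,c), inpos(d,f), inpos(e,e), ready(e), ready(f)}

free(f,f); move(c,f); free(c,d)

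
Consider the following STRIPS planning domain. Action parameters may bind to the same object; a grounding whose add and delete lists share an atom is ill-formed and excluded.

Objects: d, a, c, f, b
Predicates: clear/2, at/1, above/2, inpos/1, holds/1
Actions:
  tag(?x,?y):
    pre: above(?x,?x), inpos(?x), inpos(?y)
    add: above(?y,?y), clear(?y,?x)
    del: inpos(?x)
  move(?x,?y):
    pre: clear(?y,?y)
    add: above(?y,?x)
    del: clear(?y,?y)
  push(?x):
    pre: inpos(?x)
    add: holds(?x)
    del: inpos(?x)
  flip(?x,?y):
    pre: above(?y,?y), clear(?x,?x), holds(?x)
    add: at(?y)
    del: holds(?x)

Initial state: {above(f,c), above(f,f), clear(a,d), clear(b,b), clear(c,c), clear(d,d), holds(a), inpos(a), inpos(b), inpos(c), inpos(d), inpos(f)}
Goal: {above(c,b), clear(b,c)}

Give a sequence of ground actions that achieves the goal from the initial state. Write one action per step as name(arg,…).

tag(f,c); tag(c,b); move(b,c)

1. tag(f,c)  →  {above(c,c), above(f,c), above(f,f), clear(a,d), clear(b,b), clear(c,c), clear(c,f), clear(d,d), holds(a), inpos(a), inpos(b), inpos(c), inpos(d)}
2. tag(c,b)  →  {above(b,b), above(c,c), above(f,c), above(f,f), clear(a,d), clear(b,b), clear(b,c), clear(c,c), clear(c,f), clear(d,d), holds(a), inpos(a), inpos(b), inpos(d)}
3. move(b,c)  →  {above(b,b), above(c,b), above(c,c), above(f,c), above(f,f), clear(a,d), clear(b,b), clear(b,c), clear(c,f), clear(d,d), holds(a), inpos(a), inpos(b), inpos(d)}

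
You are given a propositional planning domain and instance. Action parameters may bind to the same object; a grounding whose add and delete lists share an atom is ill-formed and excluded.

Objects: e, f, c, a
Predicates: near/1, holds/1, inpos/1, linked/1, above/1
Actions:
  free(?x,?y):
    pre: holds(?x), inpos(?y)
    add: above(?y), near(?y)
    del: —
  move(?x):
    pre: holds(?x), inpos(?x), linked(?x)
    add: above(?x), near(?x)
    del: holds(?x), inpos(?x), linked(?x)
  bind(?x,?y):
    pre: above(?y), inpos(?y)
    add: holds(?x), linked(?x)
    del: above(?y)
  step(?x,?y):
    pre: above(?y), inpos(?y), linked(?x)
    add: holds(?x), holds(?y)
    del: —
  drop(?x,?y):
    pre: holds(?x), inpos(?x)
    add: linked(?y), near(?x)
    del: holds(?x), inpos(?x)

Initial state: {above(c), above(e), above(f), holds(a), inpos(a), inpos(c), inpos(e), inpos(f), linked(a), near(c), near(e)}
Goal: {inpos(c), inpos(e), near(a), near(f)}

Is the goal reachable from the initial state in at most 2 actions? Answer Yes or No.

1. free(a,f)  →  {above(c), above(e), above(f), holds(a), inpos(a), inpos(c), inpos(e), inpos(f), linked(a), near(c), near(e), near(f)}
2. free(a,a)  →  {above(a), above(c), above(e), above(f), holds(a), inpos(a), inpos(c), inpos(e), inpos(f), linked(a), near(a), near(c), near(e), near(f)}
optimal plan length = 2; 2 ≤ 2

Yes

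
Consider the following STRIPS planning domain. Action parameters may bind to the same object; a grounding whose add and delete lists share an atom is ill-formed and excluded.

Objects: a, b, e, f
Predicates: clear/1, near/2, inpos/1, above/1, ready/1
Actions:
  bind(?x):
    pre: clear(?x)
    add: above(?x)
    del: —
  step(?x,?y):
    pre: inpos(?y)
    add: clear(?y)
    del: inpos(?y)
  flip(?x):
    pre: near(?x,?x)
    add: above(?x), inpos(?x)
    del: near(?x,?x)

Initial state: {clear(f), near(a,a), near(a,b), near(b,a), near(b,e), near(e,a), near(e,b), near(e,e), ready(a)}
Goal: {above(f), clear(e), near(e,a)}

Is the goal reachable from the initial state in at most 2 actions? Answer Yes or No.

1. bind(f)  →  {above(f), clear(f), near(a,a), near(a,b), near(b,a), near(b,e), near(e,a), near(e,b), near(e,e), ready(a)}
2. flip(e)  →  {above(e), above(f), clear(f), inpos(e), near(a,a), near(a,b), near(b,a), near(b,e), near(e,a), near(e,b), ready(a)}
3. step(a,e)  →  {above(e), above(f), clear(e), clear(f), near(a,a), near(a,b), near(b,a), near(b,e), near(e,a), near(e,b), ready(a)}
optimal plan length = 3; 3 > 2

No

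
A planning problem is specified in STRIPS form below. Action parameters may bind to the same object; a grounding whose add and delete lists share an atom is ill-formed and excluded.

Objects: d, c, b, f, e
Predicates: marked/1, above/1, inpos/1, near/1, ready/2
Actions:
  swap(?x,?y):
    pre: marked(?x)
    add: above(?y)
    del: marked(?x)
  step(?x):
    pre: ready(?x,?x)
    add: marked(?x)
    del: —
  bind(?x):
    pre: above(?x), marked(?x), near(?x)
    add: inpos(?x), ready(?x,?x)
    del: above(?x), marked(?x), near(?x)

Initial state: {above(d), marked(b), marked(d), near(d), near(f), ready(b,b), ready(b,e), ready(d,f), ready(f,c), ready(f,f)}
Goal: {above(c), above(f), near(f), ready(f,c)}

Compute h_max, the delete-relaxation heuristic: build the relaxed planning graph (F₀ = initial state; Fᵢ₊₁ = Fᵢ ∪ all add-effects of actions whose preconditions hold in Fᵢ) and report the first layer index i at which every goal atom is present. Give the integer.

F0 = init (10 atoms)
F1 = F0 ∪ {above(b), above(c), above(e), above(f), inpos(d), marked(f), ready(d,d)}  (17 atoms)
goal ⊆ F1  ⇒  h_max = 1

1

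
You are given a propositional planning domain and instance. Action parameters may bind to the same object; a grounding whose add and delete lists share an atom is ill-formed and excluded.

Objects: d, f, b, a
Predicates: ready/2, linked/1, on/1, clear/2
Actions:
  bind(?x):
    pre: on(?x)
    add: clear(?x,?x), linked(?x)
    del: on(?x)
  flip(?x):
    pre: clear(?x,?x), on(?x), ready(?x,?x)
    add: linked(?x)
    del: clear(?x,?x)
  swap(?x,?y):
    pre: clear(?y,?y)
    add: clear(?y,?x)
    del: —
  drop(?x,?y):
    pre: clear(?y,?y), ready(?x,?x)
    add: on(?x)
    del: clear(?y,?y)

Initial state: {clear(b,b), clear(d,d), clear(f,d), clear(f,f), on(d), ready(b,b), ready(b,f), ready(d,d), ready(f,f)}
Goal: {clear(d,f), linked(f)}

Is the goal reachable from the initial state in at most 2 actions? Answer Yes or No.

No

1. swap(f,d)  →  {clear(b,b), clear(d,d), clear(d,f), clear(f,d), clear(f,f), on(d), ready(b,b), ready(b,f), ready(d,d), ready(f,f)}
2. drop(f,d)  →  {clear(b,b), clear(d,f), clear(f,d), clear(f,f), on(d), on(f), ready(b,b), ready(b,f), ready(d,d), ready(f,f)}
3. bind(f)  →  {clear(b,b), clear(d,f), clear(f,d), clear(f,f), linked(f), on(d), ready(b,b), ready(b,f), ready(d,d), ready(f,f)}
optimal plan length = 3; 3 > 2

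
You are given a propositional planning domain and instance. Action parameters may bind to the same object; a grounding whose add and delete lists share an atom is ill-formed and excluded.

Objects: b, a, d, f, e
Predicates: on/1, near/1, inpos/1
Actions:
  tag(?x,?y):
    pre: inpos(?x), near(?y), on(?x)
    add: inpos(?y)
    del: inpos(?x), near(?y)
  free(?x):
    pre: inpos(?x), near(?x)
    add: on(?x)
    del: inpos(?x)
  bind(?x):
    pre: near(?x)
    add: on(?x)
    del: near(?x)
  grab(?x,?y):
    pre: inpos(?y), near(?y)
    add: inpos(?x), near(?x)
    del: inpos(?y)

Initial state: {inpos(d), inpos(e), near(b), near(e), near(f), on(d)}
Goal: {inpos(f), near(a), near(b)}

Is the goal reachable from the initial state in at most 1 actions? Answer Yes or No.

No

1. tag(d,f)  →  {inpos(e), inpos(f), near(b), near(e), on(d)}
2. grab(a,e)  →  {inpos(a), inpos(f), near(a), near(b), near(e), on(d)}
optimal plan length = 2; 2 > 1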